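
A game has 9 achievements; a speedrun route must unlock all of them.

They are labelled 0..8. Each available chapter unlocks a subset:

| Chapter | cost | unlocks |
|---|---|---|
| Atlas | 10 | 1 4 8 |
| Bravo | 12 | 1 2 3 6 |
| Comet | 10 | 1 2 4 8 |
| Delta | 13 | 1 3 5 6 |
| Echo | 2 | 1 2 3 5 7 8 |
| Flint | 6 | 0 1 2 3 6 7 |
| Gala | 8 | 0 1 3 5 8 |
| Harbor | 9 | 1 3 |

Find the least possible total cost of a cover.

18

Atlas, Echo, Flint together cover every achievement (Atlas ∪ Echo ∪ Flint = {0, 1, 2, 3, 4, 5, 6, 7, 8}); total cost 10 + 2 + 6 = 18.
No covering selection has total cost below 18.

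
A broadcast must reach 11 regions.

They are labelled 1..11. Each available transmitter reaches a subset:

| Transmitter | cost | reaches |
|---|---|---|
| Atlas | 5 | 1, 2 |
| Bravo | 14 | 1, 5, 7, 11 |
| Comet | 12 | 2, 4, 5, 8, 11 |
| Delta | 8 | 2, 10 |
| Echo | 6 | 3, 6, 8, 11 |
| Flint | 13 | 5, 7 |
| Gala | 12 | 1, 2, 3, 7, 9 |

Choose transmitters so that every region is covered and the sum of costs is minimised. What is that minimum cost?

Comet, Delta, Echo, Gala together cover every region (Comet ∪ Delta ∪ Echo ∪ Gala = {1, 2, 3, 4, 5, 6, 7, 8, 9, 10, 11}); total cost 12 + 8 + 6 + 12 = 38.
The greedy pick Echo, Atlas, Comet, Gala, Delta costs 43; no covering selection beats 38.

38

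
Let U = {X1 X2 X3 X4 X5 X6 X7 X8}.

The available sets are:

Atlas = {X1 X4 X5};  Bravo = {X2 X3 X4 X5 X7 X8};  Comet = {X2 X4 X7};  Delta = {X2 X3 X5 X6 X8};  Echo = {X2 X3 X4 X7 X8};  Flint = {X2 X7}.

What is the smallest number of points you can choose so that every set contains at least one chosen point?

The 2 points {X2, X4} hit every set.
The sets Atlas, Flint are pairwise disjoint, so any hitting set needs a separate point for each — at least 2. Hence 2 is optimal.

2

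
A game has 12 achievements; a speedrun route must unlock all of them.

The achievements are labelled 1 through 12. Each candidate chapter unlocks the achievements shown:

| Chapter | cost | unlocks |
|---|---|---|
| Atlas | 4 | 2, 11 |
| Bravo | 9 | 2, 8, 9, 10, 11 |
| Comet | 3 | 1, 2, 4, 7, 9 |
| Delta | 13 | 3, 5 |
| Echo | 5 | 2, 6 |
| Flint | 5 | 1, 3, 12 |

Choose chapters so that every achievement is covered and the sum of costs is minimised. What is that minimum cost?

35

Bravo, Comet, Delta, Echo, Flint together cover every achievement (Bravo ∪ Comet ∪ Delta ∪ Echo ∪ Flint = {1, 2, 3, 4, 5, 6, 7, 8, 9, 10, 11, 12}); total cost 9 + 3 + 13 + 5 + 5 = 35.
No covering selection has total cost below 35.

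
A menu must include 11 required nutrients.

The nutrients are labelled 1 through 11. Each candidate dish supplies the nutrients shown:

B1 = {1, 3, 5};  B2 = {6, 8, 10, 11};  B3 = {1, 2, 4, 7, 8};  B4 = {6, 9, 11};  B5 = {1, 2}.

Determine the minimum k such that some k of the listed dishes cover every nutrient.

B1 and B2 and B3 and B4 together: B1 ∪ B2 ∪ B3 ∪ B4 = {1, 2, 3, 4, 5, 6, 7, 8, 9, 10, 11} — every nutrient is covered.
No 3 of the 5 dishes cover everything (all 10 combinations miss at least one nutrient), so 4 is optimal.

4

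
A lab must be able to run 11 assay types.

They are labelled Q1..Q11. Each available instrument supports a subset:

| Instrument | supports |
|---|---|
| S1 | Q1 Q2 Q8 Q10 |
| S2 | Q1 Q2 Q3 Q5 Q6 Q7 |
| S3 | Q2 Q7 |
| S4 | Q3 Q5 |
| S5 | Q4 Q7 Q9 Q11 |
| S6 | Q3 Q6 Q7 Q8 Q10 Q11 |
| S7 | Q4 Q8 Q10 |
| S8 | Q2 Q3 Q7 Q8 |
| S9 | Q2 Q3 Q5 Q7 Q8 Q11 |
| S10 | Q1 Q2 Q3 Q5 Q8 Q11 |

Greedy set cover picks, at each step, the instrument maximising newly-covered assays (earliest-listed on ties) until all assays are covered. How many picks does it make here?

Greedy: pick S2 (covers 6 new) → pick S5 (covers 3 new) → pick S1 (covers 2 new). Total picks: 3.

3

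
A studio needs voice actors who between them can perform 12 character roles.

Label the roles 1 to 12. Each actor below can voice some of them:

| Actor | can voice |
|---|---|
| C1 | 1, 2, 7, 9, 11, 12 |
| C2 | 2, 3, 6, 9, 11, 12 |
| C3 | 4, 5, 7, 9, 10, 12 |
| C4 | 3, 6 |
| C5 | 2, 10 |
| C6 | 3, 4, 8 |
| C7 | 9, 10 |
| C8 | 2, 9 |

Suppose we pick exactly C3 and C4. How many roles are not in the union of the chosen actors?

4

Union of C3, C4 = {3, 4, 5, 6, 7, 9, 10, 12}.
Not covered: 1, 2, 8, 11 — 4 roles.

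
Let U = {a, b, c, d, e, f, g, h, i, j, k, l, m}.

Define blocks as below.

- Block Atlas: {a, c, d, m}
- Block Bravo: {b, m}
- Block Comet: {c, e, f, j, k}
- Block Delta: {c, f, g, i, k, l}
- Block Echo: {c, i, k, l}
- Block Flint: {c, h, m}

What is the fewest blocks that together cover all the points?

Take {Atlas, Bravo, Comet, Delta, Flint}. Their union is {a, b, c, d, e, f, g, h, i, j, k, l, m}, which is all 13 points.
No 4 of the 6 blocks cover everything (all 15 combinations miss at least one point), so 5 is optimal.

5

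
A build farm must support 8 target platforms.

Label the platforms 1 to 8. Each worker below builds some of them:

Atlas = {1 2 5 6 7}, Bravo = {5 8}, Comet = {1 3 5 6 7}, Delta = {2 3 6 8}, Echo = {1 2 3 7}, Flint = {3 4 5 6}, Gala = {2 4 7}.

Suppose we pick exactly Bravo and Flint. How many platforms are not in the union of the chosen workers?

3

Union of Bravo, Flint = {3, 4, 5, 6, 8}.
Not covered: 1, 2, 7 — 3 platforms.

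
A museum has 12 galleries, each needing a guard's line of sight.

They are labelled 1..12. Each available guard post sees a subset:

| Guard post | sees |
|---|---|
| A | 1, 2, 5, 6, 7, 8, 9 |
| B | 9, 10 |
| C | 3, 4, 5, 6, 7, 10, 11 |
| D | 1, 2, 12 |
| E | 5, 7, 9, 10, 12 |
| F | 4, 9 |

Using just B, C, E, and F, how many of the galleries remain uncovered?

3

Union of B, C, E, F = {3, 4, 5, 6, 7, 9, 10, 11, 12}.
Not covered: 1, 2, 8 — 3 galleries.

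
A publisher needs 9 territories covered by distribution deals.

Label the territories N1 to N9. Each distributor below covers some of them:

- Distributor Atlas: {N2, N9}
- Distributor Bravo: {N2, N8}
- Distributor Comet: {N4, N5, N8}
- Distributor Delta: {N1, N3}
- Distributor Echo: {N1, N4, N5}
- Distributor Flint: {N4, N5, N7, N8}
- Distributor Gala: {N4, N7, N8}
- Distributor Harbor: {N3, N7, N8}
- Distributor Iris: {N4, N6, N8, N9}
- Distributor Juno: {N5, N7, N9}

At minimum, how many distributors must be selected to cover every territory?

Take {Bravo, Echo, Harbor, Iris}. Their union is {N1, N2, N3, N4, N5, N6, N7, N8, N9}, which is all 9 territories.
Only Iris contains N6, so Iris is forced; the remaining 5 territories need at least 3 more distributors (each remaining distributor adds at most 2) — so at least 4 distributors are needed, and 4 is optimal.

4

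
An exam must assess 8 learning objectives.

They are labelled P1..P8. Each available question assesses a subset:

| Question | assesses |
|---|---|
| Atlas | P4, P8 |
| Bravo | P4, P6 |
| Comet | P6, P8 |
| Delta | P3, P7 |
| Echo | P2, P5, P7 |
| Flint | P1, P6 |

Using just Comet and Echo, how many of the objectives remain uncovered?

Union of Comet, Echo = {P2, P5, P6, P7, P8}.
Not covered: P1, P3, P4 — 3 objectives.

3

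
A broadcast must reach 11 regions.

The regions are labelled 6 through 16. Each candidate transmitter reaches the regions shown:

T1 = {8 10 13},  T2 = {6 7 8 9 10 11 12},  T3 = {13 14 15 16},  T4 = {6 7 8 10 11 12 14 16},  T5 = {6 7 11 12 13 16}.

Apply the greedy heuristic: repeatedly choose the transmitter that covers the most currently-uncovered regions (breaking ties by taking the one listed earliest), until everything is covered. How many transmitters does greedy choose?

Greedy: pick T4 (covers 8 new) → pick T3 (covers 2 new) → pick T2 (covers 1 new). Total picks: 3.
(The true minimum cover uses only 2 transmitters, so greedy is not optimal here.)

3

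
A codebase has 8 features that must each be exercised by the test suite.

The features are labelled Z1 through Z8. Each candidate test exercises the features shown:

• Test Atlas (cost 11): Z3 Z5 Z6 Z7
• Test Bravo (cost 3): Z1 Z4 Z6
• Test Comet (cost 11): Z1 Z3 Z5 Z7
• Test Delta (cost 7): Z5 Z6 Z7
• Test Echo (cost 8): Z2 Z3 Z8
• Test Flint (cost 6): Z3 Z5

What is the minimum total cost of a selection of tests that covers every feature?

18

Bravo, Delta, Echo together cover every feature (Bravo ∪ Delta ∪ Echo = {Z1, Z2, Z3, Z4, Z5, Z6, Z7, Z8}); total cost 3 + 7 + 8 = 18.
No covering selection has total cost below 18.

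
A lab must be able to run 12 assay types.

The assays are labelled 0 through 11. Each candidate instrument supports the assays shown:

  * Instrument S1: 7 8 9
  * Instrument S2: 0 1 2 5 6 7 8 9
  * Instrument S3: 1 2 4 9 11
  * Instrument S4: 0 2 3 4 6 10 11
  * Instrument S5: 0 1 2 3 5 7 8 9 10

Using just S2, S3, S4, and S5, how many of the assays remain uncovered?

0

Union of S2, S3, S4, S5 = {0, 1, 2, 3, 4, 5, 6, 7, 8, 9, 10, 11} — that's every assay, so 0 are uncovered.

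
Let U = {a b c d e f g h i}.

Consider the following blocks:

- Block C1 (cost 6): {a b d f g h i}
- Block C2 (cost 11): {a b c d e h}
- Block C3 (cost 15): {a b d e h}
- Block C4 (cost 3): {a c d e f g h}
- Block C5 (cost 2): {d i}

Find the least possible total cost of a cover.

C1, C4 together cover every item (C1 ∪ C4 = {a, b, c, d, e, f, g, h, i}); total cost 6 + 3 = 9.
The greedy pick C4, C5, C1 costs 11; no covering selection beats 9.

9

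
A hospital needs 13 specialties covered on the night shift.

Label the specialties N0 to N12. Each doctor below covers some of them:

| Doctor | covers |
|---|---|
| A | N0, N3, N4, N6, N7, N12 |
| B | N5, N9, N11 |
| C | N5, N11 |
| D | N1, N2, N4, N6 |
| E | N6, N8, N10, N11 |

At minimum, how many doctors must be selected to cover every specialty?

4

A and B and D and E together: A ∪ B ∪ D ∪ E = {N0, N1, N2, N3, N4, N5, N6, N7, N8, N9, N10, N11, N12} — every specialty is covered.
Only A contains N0, so A is forced; the remaining 7 specialties need at least 3 more doctors (each remaining doctor adds at most 3) — so at least 4 doctors are needed, and 4 is optimal.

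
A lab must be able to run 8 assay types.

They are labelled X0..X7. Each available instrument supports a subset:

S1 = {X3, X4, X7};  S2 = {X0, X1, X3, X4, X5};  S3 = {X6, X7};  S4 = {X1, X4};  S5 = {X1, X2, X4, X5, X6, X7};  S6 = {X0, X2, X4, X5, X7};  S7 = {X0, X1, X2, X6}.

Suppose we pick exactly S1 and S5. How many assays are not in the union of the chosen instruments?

Union of S1, S5 = {X1, X2, X3, X4, X5, X6, X7}.
Not covered: X0 — 1 assay.

1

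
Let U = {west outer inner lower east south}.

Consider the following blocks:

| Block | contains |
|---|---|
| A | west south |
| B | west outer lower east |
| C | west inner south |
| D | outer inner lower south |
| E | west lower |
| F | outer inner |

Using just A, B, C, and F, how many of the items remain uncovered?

Union of A, B, C, F = {west, outer, inner, lower, east, south} — that's every item, so 0 are uncovered.

0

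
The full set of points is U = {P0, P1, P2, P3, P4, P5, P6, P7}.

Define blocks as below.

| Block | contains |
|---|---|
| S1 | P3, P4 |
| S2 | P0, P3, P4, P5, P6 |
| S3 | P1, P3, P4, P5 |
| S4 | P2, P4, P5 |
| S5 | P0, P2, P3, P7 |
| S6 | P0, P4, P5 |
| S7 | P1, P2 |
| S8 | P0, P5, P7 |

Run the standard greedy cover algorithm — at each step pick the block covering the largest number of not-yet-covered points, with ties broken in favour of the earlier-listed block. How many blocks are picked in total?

3

Greedy: pick S2 (covers 5 new) → pick S5 (covers 2 new) → pick S3 (covers 1 new). Total picks: 3.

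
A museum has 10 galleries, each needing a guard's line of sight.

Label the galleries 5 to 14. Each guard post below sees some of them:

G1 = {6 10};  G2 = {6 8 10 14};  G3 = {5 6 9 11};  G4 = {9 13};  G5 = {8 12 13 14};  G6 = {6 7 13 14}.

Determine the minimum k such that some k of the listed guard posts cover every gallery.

G1 and G3 and G5 and G6 together: G1 ∪ G3 ∪ G5 ∪ G6 = {5, 6, 7, 8, 9, 10, 11, 12, 13, 14} — every gallery is covered.
No 3 of the 6 guard posts cover everything (all 20 combinations miss at least one gallery), so 4 is optimal.

4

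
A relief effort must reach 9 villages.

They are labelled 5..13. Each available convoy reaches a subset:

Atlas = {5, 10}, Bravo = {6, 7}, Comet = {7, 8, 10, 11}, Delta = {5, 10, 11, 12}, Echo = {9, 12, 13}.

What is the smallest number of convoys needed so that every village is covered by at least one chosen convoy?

4

Take {Bravo, Comet, Delta, Echo}. Their union is {5, 6, 7, 8, 9, 10, 11, 12, 13}, which is all 9 villages.
No 3 of the 5 convoys cover everything (all 10 combinations miss at least one village), so 4 is optimal.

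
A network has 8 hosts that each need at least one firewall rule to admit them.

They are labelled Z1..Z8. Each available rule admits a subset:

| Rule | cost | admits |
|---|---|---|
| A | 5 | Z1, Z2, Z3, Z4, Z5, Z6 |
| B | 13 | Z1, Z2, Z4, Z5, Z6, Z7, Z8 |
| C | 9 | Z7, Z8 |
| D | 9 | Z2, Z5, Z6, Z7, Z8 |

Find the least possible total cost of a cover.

A, D together cover every host (A ∪ D = {Z1, Z2, Z3, Z4, Z5, Z6, Z7, Z8}); total cost 5 + 9 = 14.
No covering selection has total cost below 14.

14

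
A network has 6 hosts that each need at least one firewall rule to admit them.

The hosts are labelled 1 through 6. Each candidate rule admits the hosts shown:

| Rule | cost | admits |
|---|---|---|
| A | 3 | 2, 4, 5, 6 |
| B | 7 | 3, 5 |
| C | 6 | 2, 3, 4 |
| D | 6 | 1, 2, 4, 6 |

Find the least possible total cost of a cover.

13

B, D together cover every host (B ∪ D = {1, 2, 3, 4, 5, 6}); total cost 7 + 6 = 13.
The greedy pick A, C, D costs 15; no covering selection beats 13.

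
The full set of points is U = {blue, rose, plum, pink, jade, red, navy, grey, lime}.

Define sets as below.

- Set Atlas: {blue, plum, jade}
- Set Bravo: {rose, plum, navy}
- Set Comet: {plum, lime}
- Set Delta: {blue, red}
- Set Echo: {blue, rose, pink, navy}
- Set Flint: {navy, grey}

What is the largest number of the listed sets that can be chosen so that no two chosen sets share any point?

Comet, Delta, Flint are pairwise disjoint (Comet={plum,lime}; Delta={blue,red}; Flint={navy,grey}).
Every remaining set overlaps one of these, and no 4 of the listed sets are pairwise disjoint, so 3 is the maximum.

3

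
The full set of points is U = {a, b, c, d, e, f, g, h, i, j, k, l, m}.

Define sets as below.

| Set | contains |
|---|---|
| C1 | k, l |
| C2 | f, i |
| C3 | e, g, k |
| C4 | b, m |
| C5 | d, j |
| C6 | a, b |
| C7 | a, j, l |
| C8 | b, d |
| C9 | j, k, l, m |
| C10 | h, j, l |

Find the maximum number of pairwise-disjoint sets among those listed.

4

C2, C3, C4, C5 are pairwise disjoint (C2={f,i}; C3={e,g,k}; C4={b,m}; C5={d,j}).
Every remaining set overlaps one of these, and no 5 of the listed sets are pairwise disjoint, so 4 is the maximum.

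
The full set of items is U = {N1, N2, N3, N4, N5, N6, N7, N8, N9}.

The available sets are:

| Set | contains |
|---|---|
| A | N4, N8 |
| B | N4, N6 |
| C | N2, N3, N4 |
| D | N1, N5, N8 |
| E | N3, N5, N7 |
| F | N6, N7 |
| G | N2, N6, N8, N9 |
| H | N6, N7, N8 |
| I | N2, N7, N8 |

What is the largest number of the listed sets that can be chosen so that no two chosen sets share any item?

C, D, F are pairwise disjoint (C={N2,N3,N4}; D={N1,N5,N8}; F={N6,N7}).
Every remaining set overlaps one of these, and no 4 of the listed sets are pairwise disjoint, so 3 is the maximum.

3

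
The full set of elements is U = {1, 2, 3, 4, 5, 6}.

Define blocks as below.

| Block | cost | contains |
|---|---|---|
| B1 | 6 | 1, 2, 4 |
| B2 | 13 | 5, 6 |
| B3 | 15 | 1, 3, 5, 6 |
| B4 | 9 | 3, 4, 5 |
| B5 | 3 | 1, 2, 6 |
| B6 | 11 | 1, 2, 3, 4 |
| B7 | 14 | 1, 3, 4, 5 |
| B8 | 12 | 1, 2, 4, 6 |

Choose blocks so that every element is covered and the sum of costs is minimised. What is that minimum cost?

12

B4, B5 together cover every element (B4 ∪ B5 = {1, 2, 3, 4, 5, 6}); total cost 9 + 3 = 12.
No covering selection has total cost below 12.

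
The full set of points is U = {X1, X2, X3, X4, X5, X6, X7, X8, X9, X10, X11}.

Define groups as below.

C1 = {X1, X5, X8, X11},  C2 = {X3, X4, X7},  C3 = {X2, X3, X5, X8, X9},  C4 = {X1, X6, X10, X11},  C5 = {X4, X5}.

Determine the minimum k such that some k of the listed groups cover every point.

3

C2, C3, and C4 cover everything between them: the union {X1, X2, X3, X4, X5, X6, X7, X8, X9, X10, X11} is all of U.
Each group has at most 5 points, and 2·5 = 10 < 11 — so at least 3 groups are needed, and 3 is optimal.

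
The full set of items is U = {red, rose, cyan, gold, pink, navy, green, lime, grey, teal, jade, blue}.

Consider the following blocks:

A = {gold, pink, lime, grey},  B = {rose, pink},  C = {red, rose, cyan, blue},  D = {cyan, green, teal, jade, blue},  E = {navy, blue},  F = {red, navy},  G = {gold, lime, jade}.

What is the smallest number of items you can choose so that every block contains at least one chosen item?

4

Take H = {rose, gold, navy, blue}. Each listed block contains at least one of these, so H is a hitting set of size 4.
No choice of 3 items meets every block, so 4 is the minimum.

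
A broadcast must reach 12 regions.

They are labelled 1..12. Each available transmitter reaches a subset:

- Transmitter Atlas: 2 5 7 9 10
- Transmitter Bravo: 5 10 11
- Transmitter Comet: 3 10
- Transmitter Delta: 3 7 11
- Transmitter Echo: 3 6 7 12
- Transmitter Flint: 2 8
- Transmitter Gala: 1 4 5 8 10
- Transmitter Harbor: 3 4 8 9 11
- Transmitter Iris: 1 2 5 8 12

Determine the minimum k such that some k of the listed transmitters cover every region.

4

Atlas and Bravo and Echo and Gala together: Atlas ∪ Bravo ∪ Echo ∪ Gala = {1, 2, 3, 4, 5, 6, 7, 8, 9, 10, 11, 12} — every region is covered.
No 3 of the 9 transmitters cover everything (all 84 combinations miss at least one region), so 4 is optimal.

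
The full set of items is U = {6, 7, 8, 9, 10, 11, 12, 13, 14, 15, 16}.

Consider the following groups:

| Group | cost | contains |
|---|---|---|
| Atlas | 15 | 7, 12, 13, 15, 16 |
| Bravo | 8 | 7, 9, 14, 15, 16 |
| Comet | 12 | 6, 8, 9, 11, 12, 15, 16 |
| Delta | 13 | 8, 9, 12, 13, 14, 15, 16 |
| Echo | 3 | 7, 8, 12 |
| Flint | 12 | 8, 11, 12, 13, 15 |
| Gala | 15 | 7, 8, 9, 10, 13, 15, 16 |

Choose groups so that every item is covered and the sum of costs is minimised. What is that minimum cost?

35

Bravo, Comet, Gala together cover every item (Bravo ∪ Comet ∪ Gala = {6, 7, 8, 9, 10, 11, 12, 13, 14, 15, 16}); total cost 8 + 12 + 15 = 35.
The greedy pick Echo, Bravo, Comet, Gala costs 38; no covering selection beats 35.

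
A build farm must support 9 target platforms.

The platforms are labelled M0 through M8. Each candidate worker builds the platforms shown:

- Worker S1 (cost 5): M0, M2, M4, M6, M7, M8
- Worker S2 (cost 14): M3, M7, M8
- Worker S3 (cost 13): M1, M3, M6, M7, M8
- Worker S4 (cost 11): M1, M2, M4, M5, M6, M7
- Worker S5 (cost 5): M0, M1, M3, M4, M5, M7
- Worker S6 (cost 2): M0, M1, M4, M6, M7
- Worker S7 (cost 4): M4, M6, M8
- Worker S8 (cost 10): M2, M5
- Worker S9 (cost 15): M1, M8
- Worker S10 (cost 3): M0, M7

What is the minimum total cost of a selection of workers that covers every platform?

S1, S5 together cover every platform (S1 ∪ S5 = {M0, M1, M2, M3, M4, M5, M6, M7, M8}); total cost 5 + 5 = 10.
The greedy pick S6, S1, S5 costs 12; no covering selection beats 10.

10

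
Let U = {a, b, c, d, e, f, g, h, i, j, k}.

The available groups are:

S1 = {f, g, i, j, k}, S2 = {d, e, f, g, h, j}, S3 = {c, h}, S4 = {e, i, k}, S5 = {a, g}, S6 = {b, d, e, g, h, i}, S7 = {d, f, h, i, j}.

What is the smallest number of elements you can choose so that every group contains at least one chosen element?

3

Take T = {c, g, i}. Each listed group contains at least one of these, so T is a hitting set of size 3.
The groups S3, S4, S5 are pairwise disjoint, so any hitting set needs a separate element for each — at least 3. Hence 3 is optimal.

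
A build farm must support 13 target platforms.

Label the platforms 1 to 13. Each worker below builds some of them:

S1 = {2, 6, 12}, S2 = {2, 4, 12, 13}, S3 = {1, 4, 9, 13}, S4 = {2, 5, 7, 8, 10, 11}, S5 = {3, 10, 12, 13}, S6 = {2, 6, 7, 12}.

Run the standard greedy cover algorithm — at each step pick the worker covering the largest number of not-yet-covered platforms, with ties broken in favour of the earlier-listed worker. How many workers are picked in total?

4

Greedy: pick S4 (covers 6 new) → pick S3 (covers 4 new) → pick S1 (covers 2 new) → pick S5 (covers 1 new). Total picks: 4.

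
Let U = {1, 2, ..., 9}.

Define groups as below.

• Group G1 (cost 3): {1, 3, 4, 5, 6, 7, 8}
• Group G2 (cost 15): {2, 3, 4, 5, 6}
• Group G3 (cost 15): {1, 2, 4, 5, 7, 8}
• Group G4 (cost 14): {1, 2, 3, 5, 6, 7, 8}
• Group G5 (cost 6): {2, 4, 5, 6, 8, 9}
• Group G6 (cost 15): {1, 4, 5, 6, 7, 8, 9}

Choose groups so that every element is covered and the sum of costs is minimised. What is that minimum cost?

9

G1, G5 together cover every element (G1 ∪ G5 = {1, 2, 3, 4, 5, 6, 7, 8, 9}); total cost 3 + 6 = 9.
No covering selection has total cost below 9.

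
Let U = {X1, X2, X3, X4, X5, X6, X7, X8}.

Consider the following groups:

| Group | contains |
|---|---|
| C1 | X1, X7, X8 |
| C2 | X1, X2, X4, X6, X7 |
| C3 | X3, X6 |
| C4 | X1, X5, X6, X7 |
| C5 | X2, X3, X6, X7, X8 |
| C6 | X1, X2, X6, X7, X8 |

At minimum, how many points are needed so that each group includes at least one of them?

2

Take H = {X6, X7}. Each listed group contains at least one of these, so H is a hitting set of size 2.
The groups C1, C3 are pairwise disjoint, so any hitting set needs a separate point for each — at least 2. Hence 2 is optimal.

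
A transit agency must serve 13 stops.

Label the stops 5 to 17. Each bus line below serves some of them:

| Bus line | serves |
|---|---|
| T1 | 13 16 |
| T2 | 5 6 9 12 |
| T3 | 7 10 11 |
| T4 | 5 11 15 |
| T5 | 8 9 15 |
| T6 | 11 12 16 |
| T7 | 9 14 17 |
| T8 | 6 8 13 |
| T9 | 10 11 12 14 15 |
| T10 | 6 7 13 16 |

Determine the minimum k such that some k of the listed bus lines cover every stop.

5

T4 and T7 and T8 and T9 and T10 together: T4 ∪ T7 ∪ T8 ∪ T9 ∪ T10 = {5, 6, 7, 8, 9, 10, 11, 12, 13, 14, 15, 16, 17} — every stop is covered.
No 4 of the 10 bus lines cover everything (all 210 combinations miss at least one stop), so 5 is optimal.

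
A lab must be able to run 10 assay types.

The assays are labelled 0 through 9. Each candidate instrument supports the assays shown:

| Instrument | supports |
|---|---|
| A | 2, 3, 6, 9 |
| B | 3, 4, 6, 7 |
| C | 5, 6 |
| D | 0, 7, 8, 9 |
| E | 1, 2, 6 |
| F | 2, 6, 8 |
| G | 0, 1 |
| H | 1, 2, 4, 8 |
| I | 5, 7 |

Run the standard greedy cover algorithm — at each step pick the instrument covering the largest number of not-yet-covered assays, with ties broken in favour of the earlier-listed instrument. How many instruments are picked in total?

4

Greedy: pick A (covers 4 new) → pick D (covers 3 new) → pick H (covers 2 new) → pick C (covers 1 new). Total picks: 4.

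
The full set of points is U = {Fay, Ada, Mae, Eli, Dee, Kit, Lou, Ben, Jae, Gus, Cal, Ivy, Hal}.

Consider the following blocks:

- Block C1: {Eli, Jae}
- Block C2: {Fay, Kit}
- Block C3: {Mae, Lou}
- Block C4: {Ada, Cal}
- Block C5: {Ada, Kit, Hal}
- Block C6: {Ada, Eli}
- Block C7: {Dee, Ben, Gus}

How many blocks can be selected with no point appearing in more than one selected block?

5

C1, C2, C3, C4, C7 are pairwise disjoint (C1={Eli,Jae}; C2={Fay,Kit}; C3={Mae,Lou}; C4={Ada,Cal}; C7={Dee,Ben,Gus}).
Every remaining block overlaps one of these, and no 6 of the listed blocks are pairwise disjoint, so 5 is the maximum.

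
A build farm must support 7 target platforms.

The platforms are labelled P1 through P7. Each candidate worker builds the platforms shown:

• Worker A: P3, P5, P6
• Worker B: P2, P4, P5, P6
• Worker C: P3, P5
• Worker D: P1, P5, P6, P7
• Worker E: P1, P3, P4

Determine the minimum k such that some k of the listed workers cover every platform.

3

A and B and D together: A ∪ B ∪ D = {P1, P2, P3, P4, P5, P6, P7} — every platform is covered.
Only B contains P2, so B is forced; the remaining 3 platforms need at least 2 more workers (each remaining worker adds at most 2) — so at least 3 workers are needed, and 3 is optimal.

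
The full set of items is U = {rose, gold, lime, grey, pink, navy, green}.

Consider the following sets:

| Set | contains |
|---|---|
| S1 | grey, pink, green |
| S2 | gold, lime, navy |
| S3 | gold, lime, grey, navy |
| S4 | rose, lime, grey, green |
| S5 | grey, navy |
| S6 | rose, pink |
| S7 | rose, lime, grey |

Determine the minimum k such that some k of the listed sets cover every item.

3

S1 and S2 and S4 together: S1 ∪ S2 ∪ S4 = {rose, gold, lime, grey, pink, navy, green} — every item is covered.
No 2 of the 7 sets cover everything (all 21 combinations miss at least one item), so 3 is optimal.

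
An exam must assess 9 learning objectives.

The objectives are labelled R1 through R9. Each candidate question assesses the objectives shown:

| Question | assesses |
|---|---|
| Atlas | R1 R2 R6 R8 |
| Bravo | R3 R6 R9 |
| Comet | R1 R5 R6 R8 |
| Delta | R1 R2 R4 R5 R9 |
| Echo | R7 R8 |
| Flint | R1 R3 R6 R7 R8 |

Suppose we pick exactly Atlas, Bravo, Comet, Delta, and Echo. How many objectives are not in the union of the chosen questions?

0

Union of Atlas, Bravo, Comet, Delta, Echo = {R1, R2, R3, R4, R5, R6, R7, R8, R9} — that's every objective, so 0 are uncovered.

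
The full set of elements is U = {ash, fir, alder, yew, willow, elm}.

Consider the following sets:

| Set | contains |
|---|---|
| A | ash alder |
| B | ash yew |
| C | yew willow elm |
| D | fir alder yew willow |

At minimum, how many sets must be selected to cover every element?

3

A, C, and D cover everything between them: the union {ash, fir, alder, yew, willow, elm} is all of U.
Only D contains fir, so D is forced; the remaining 2 elements need at least 2 more sets (each remaining set adds at most 1) — so at least 3 sets are needed, and 3 is optimal.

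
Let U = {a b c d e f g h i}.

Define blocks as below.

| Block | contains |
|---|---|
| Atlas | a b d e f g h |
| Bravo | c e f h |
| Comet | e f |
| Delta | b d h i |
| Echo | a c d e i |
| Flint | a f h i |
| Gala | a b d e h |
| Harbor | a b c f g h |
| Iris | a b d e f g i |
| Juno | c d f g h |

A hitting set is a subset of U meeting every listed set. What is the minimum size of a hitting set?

T = {e, h} meets every block (each contains at least one member of T), and |T| = 2.
The blocks Comet, Delta are pairwise disjoint, so any hitting set needs a separate point for each — at least 2. Hence 2 is optimal.

2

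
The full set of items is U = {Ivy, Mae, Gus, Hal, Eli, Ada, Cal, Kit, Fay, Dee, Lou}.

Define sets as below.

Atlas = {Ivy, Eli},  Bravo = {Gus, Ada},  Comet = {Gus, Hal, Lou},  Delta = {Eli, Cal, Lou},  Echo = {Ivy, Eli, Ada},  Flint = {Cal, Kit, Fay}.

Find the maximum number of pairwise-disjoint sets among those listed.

Atlas, Bravo, Flint are pairwise disjoint (Atlas={Ivy,Eli}; Bravo={Gus,Ada}; Flint={Cal,Kit,Fay}).
Every remaining set overlaps one of these, and no 4 of the listed sets are pairwise disjoint, so 3 is the maximum.

3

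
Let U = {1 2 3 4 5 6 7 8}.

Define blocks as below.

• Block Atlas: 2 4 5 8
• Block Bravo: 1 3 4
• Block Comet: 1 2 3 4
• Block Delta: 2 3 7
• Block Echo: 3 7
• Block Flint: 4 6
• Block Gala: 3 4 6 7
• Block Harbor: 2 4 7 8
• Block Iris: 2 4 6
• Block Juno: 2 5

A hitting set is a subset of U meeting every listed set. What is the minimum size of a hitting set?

3

The 3 elements {3, 4, 5} hit every block.
The blocks Echo, Flint, Juno are pairwise disjoint, so any hitting set needs a separate element for each — at least 3. Hence 3 is optimal.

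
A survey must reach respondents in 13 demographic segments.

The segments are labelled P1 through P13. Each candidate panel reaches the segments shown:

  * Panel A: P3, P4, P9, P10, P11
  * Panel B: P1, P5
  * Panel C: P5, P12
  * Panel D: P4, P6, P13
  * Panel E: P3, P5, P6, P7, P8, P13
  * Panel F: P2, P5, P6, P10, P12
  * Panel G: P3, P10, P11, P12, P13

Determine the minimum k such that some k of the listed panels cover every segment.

4

A and B and E and F together: A ∪ B ∪ E ∪ F = {P1, P2, P3, P4, P5, P6, P7, P8, P9, P10, P11, P12, P13} — every segment is covered.
Only B contains P1, so B is forced; the remaining 11 segments need at least 3 more panels (each remaining panel adds at most 5) — so at least 4 panels are needed, and 4 is optimal.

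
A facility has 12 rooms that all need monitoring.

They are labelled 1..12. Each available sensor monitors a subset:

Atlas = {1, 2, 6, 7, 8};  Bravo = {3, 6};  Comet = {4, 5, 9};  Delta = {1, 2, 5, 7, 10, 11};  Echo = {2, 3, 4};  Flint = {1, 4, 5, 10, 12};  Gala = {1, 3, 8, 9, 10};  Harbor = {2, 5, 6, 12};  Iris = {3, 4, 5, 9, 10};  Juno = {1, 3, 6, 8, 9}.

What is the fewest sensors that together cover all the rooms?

3

Delta and Flint and Juno together: Delta ∪ Flint ∪ Juno = {1, 2, 3, 4, 5, 6, 7, 8, 9, 10, 11, 12} — every room is covered.
Only Delta contains 11, so Delta is forced; the remaining 6 rooms need at least 2 more sensors (each remaining sensor adds at most 4) — so at least 3 sensors are needed, and 3 is optimal.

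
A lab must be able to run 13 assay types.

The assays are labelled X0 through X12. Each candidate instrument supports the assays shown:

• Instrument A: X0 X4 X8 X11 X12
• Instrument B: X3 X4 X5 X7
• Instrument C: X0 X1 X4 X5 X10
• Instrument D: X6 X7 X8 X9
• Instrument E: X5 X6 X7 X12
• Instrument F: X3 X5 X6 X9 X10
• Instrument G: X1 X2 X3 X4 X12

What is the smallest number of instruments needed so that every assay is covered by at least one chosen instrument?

4

A and C and D and G together: A ∪ C ∪ D ∪ G = {X0, X1, X2, X3, X4, X5, X6, X7, X8, X9, X10, X11, X12} — every assay is covered.
No 3 of the 7 instruments cover everything (all 35 combinations miss at least one assay), so 4 is optimal.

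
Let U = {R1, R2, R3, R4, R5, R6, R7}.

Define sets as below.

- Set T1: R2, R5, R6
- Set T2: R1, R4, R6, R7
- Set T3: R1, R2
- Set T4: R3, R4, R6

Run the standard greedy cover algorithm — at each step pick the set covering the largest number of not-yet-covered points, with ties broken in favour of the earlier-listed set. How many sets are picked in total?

3

Greedy: pick T2 (covers 4 new) → pick T1 (covers 2 new) → pick T4 (covers 1 new). Total picks: 3.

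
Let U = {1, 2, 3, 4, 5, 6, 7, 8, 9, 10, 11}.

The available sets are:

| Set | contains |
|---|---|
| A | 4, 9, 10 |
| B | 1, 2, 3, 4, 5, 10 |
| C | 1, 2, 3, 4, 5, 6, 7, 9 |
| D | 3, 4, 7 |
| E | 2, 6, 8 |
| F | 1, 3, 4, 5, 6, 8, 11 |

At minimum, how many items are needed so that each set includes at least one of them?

2

The 2 items {4, 6} hit every set.
The sets D, E are pairwise disjoint, so any hitting set needs a separate item for each — at least 2. Hence 2 is optimal.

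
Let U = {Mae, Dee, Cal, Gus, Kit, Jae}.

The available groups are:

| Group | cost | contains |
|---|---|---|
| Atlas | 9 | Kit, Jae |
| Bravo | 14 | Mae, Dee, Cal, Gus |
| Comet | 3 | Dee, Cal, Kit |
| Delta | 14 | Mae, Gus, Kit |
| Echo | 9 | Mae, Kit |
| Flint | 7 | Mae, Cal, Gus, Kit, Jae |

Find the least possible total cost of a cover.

Comet, Flint together cover every item (Comet ∪ Flint = {Mae, Dee, Cal, Gus, Kit, Jae}); total cost 3 + 7 = 10.
No covering selection has total cost below 10.

10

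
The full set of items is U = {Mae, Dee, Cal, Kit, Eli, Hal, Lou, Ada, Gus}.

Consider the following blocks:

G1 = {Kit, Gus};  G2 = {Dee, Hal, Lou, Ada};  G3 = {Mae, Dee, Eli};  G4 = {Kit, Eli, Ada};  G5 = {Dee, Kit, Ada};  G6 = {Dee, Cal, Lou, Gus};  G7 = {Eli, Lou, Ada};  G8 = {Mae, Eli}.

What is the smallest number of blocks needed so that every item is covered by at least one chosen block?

Take {G2, G4, G6, G8}. Their union is {Mae, Dee, Cal, Kit, Eli, Hal, Lou, Ada, Gus}, which is all 9 items.
Only G2 contains Hal, so G2 is forced; the remaining 5 items need at least 3 more blocks (each remaining block adds at most 2) — so at least 4 blocks are needed, and 4 is optimal.

4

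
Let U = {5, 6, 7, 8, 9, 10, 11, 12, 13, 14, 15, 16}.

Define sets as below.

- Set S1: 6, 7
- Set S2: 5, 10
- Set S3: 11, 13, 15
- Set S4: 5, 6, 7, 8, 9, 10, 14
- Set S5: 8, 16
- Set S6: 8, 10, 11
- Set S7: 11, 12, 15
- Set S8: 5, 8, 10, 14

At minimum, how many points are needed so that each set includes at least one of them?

4

The 4 points {7, 10, 11, 16} hit every set.
The sets S1, S2, S3, S5 are pairwise disjoint, so any hitting set needs a separate point for each — at least 4. Hence 4 is optimal.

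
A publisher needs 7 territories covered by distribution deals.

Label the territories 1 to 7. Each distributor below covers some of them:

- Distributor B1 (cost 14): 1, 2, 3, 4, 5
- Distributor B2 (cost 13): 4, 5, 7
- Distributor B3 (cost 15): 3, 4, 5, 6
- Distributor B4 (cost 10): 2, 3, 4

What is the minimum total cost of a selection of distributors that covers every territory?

42

B1, B2, B3 together cover every territory (B1 ∪ B2 ∪ B3 = {1, 2, 3, 4, 5, 6, 7}); total cost 14 + 13 + 15 = 42.
No covering selection has total cost below 42.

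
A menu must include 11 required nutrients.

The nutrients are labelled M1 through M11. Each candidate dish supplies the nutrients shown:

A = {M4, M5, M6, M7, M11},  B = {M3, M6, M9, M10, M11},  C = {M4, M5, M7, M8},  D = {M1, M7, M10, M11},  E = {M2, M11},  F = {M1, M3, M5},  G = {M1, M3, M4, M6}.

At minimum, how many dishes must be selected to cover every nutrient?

4

B and C and E and F together: B ∪ C ∪ E ∪ F = {M1, M2, M3, M4, M5, M6, M7, M8, M9, M10, M11} — every nutrient is covered.
Only E contains M2, so E is forced; the remaining 9 nutrients need at least 3 more dishes (each remaining dish adds at most 4) — so at least 4 dishes are needed, and 4 is optimal.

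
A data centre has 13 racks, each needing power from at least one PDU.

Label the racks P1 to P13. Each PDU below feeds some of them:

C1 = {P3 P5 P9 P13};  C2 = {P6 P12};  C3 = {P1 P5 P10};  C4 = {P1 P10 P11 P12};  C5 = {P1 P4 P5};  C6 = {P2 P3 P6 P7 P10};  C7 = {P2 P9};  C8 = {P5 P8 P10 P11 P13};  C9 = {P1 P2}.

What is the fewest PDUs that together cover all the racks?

Take {C4, C5, C6, C7, C8}. Their union is {P1, P2, P3, P4, P5, P6, P7, P8, P9, P10, P11, P12, P13}, which is all 13 racks.
No 4 of the 9 PDUs cover everything (all 126 combinations miss at least one rack), so 5 is optimal.

5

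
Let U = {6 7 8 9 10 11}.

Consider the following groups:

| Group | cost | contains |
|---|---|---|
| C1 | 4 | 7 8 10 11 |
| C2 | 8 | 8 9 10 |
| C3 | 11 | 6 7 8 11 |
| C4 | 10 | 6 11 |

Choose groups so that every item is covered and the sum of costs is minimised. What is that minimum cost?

C2, C3 together cover every item (C2 ∪ C3 = {6, 7, 8, 9, 10, 11}); total cost 8 + 11 = 19.
The greedy pick C1, C2, C4 costs 22; no covering selection beats 19.

19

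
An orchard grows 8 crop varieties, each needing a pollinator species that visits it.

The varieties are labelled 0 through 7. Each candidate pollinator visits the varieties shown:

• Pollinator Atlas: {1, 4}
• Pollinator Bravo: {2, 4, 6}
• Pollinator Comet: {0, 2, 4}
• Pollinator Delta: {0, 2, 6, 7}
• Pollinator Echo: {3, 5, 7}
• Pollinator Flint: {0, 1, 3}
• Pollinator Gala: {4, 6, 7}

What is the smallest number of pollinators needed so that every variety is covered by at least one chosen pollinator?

3

Bravo and Echo and Flint together: Bravo ∪ Echo ∪ Flint = {0, 1, 2, 3, 4, 5, 6, 7} — every variety is covered.
Only Echo contains 5, so Echo is forced; the remaining 5 varieties need at least 2 more pollinators (each remaining pollinator adds at most 3) — so at least 3 pollinators are needed, and 3 is optimal.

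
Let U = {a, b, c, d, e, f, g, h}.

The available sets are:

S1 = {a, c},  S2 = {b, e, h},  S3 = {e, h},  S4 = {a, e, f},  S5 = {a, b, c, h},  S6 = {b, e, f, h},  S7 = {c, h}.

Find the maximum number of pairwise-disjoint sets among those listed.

2

S4, S7 are pairwise disjoint (S4={a,e,f}; S7={c,h}).
Every remaining set overlaps one of these, and no 3 of the listed sets are pairwise disjoint, so 2 is the maximum.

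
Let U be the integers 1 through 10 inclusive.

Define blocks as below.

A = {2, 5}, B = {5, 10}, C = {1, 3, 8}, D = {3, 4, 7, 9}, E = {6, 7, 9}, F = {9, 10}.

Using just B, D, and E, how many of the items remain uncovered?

Union of B, D, E = {3, 4, 5, 6, 7, 9, 10}.
Not covered: 1, 2, 8 — 3 items.

3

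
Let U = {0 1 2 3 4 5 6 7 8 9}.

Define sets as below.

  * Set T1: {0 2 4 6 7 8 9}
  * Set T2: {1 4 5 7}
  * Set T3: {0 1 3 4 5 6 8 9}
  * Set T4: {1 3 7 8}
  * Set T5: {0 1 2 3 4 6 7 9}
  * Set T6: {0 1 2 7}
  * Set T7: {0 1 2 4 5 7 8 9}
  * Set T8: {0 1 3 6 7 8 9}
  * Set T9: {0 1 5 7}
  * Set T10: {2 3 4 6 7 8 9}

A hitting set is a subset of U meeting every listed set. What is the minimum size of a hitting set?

The 2 items {3, 7} hit every set.
No single item lies in every set, so at least 2 are needed and 2 is optimal.

2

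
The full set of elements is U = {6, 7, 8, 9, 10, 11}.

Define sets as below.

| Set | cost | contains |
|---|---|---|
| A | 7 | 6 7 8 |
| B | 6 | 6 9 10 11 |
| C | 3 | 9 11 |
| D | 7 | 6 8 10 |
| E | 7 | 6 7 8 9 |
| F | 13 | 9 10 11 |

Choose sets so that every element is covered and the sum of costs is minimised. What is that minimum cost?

13

A, B together cover every element (A ∪ B = {6, 7, 8, 9, 10, 11}); total cost 7 + 6 = 13.
No covering selection has total cost below 13.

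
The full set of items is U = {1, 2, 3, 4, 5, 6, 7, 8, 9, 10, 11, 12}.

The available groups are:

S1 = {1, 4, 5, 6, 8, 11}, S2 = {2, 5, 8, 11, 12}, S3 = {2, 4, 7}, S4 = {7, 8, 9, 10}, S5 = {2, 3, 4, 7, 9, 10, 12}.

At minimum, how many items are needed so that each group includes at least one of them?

H = {4, 8} meets every group (each contains at least one member of H), and |H| = 2.
No single item lies in every group, so at least 2 are needed and 2 is optimal.

2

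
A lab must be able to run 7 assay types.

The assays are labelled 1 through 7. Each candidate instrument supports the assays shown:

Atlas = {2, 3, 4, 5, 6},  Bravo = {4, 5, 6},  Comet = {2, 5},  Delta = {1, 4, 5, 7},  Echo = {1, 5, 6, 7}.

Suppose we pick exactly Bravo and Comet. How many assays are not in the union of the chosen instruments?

3

Union of Bravo, Comet = {2, 4, 5, 6}.
Not covered: 1, 3, 7 — 3 assays.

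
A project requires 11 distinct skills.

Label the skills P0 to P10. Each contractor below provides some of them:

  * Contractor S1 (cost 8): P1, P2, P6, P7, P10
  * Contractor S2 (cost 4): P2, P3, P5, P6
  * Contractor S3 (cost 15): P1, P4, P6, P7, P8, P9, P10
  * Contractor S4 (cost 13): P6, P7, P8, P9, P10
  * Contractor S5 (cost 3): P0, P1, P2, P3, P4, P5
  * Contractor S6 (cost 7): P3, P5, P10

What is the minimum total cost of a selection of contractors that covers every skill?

16

S4, S5 together cover every skill (S4 ∪ S5 = {P0, P1, P2, P3, P4, P5, P6, P7, P8, P9, P10}); total cost 13 + 3 = 16.
No covering selection has total cost below 16.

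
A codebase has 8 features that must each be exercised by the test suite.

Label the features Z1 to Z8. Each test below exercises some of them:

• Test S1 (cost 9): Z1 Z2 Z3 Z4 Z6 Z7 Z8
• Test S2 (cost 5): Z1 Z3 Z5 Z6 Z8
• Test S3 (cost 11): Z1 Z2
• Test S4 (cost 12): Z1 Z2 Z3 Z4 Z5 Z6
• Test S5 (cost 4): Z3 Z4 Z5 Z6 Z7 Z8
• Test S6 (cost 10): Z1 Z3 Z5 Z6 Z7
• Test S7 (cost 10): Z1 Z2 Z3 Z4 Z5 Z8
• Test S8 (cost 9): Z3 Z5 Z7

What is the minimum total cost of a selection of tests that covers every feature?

13

S1, S5 together cover every feature (S1 ∪ S5 = {Z1, Z2, Z3, Z4, Z5, Z6, Z7, Z8}); total cost 9 + 4 = 13.
No covering selection has total cost below 13.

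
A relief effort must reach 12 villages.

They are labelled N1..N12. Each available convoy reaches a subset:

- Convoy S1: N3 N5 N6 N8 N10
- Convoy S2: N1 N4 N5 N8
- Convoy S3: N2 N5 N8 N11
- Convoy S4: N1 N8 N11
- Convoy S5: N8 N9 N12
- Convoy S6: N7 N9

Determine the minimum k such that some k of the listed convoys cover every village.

5

S1 and S2 and S3 and S5 and S6 together: S1 ∪ S2 ∪ S3 ∪ S5 ∪ S6 = {N1, N2, N3, N4, N5, N6, N7, N8, N9, N10, N11, N12} — every village is covered.
Only S1 contains N3, so S1 is forced; the remaining 7 villages need at least 4 more convoys (each remaining convoy adds at most 2) — so at least 5 convoys are needed, and 5 is optimal.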